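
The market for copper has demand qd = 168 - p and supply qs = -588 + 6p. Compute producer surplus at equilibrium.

Equilibrium: 168 - p = -588 + 6p gives p* = 108, q* = 60.
Supply starts at p = 98 (where qs = 0).
PS = ½(108 − 98)(60) = 300.

Producer surplus = 300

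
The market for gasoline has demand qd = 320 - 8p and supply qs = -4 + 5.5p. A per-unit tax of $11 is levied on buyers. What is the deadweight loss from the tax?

Deadweight loss = 5324/27

Pre-tax equilibrium: p* = 24, q* = 128.
Tax on buyers shifts demand to qd = 320 − 8(p + 11) = 232 - 8p.
232 - 8p = -4 + 5.5p gives seller price ps = 472/27; buyers pay pb = 472/27 + 11 = 769/27.
New quantity: q = 320 − 8(769/27) = 2488/27.
DWL = ½ × 11 × (128 − 2488/27) = 5324/27.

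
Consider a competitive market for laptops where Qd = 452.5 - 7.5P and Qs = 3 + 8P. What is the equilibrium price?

Set Qd = Qs: 452.5 - 7.5P = 3 + 8P.
449.5 = 15.5P, so P* = 29.
Q* = 452.5 − 7.5(29) = 235.

P* = 29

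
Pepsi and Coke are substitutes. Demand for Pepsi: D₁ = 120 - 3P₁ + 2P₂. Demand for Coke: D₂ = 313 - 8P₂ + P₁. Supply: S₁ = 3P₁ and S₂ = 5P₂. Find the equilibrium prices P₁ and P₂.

Market 1: 120 - 3P₁ + 2P₂ = 3P₁ → 6P₁ - 2P₂ = 120.
Market 2: 13P₂ - P₁ = 313.
Eliminating P₂: 13×(1) + 2×(2) gives 76P₁ = 2186, so P₁ = 1093/38.
Back-substitute into (2): P₂ = (313 + 1×1093/38) / 13 = 999/38.

P₁ = 1093/38, P₂ = 999/38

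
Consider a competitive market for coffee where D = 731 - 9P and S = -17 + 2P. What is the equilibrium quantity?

Q* = 119

Set D = S: 731 - 9P = -17 + 2P.
748 = 11P, so P* = 68.
Q* = 731 − 9(68) = 119.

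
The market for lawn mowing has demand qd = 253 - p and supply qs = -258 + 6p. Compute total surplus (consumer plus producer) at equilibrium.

Equilibrium: 253 - p = -258 + 6p gives p* = 73, q* = 180.
Demand choke price: p = 253; supply starts at p = 43.
CS = ½(253 − 73)(180) = 16200; PS = ½(73 − 43)(180) = 2700.

Total surplus = 18900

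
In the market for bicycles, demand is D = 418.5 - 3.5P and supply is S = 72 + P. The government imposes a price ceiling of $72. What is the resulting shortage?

Equilibrium price would be P* = 77, so the ceiling at 72 binds.
At P = 72: D = 418.5 − 3.5(72) = 166.5, S = 72 + 1(72) = 144.
Shortage = 166.5 − 144 = 22.5.

Shortage = 22.5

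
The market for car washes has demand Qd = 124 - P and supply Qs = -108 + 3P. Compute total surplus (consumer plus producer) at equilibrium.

Equilibrium: 124 - P = -108 + 3P gives P* = 58, Q* = 66.
Demand choke price: P = 124; supply starts at P = 36.
CS = ½(124 − 58)(66) = 2178; PS = ½(58 − 36)(66) = 726.

Total surplus = 2904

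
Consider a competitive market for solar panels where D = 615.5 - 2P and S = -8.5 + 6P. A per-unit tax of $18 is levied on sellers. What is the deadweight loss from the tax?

Deadweight loss = 243

Pre-tax equilibrium: P* = 78, Q* = 459.5.
Tax on sellers shifts supply to S = -8.5 + 6(P − 18) = -116.5 + 6P.
615.5 - 2P = -116.5 + 6P gives buyer price Pb = 91.5; sellers receive Ps = 91.5 − 18 = 73.5.
New quantity: Q = 615.5 − 2(91.5) = 432.5.
DWL = ½ × 18 × (459.5 − 432.5) = 243.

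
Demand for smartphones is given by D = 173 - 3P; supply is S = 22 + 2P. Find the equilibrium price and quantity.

P* = 30.2, Q* = 82.4

Set D = S: 173 - 3P = 22 + 2P.
151 = 5P, so P* = 30.2.
Q* = 173 − 3(30.2) = 82.4.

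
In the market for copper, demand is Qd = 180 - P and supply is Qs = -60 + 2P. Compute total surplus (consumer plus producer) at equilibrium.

Total surplus = 7500

Equilibrium: 180 - P = -60 + 2P gives P* = 80, Q* = 100.
Demand choke price: P = 180; supply starts at P = 30.
CS = ½(180 − 80)(100) = 5000; PS = ½(80 − 30)(100) = 2500.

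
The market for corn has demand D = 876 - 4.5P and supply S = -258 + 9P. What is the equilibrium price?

P* = 84

Set D = S: 876 - 4.5P = -258 + 9P.
1134 = 13.5P, so P* = 84.
Q* = 876 − 4.5(84) = 498.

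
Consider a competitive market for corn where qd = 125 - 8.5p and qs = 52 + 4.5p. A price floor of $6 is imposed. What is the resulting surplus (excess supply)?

Equilibrium price would be p* = 73/13, so the floor at 6 binds.
At p = 6: qd = 74, qs = 79.
Surplus = 79 − 74 = 5.

Surplus = 5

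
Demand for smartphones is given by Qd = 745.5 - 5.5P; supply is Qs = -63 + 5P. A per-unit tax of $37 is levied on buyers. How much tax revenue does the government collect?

Tax revenue = 174899/21

Pre-tax equilibrium: P* = 77, Q* = 322.
Tax on buyers shifts demand to Qd = 745.5 − 5.5(P + 37) = 542 - 5.5P.
542 - 5.5P = -63 + 5P gives seller price Ps = 1210/21; buyers pay Pb = 1210/21 + 37 = 1987/21.
New quantity: Q = 745.5 − 5.5(1987/21) = 4727/21.
Revenue = 37 × 4727/21 = 174899/21.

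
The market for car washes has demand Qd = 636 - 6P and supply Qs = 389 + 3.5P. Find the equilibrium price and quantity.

P* = 26, Q* = 480

Set Qd = Qs: 636 - 6P = 389 + 3.5P.
247 = 9.5P, so P* = 26.
Q* = 636 − 6(26) = 480.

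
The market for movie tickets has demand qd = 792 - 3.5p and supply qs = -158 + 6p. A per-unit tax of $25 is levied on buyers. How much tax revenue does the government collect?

Pre-tax equilibrium: p* = 100, q* = 442.
Tax on buyers shifts demand to qd = 792 − 3.5(p + 25) = 704.5 - 3.5p.
704.5 - 3.5p = -158 + 6p gives seller price ps = 1725/19; buyers pay pb = 1725/19 + 25 = 2200/19.
New quantity: q = 792 − 3.5(2200/19) = 7348/19.
Revenue = 25 × 7348/19 = 183700/19.

Tax revenue = 183700/19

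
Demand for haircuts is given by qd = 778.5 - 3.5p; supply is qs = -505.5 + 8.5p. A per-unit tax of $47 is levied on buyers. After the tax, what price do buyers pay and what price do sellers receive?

Buyers pay 3367/24, sellers receive 2239/24

Pre-tax equilibrium: p* = 107, q* = 404.
Tax on buyers shifts demand to qd = 778.5 − 3.5(p + 47) = 614 - 3.5p.
614 - 3.5p = -505.5 + 8.5p gives seller price ps = 2239/24; buyers pay pb = 2239/24 + 47 = 3367/24.
New quantity: q = 778.5 − 3.5(3367/24) = 13799/48.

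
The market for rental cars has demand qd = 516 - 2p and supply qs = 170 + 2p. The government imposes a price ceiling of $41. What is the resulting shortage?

Shortage = 182

Equilibrium price would be p* = 86.5, so the ceiling at 41 binds.
At p = 41: qd = 516 − 2(41) = 434, qs = 170 + 2(41) = 252.
Shortage = 434 − 252 = 182.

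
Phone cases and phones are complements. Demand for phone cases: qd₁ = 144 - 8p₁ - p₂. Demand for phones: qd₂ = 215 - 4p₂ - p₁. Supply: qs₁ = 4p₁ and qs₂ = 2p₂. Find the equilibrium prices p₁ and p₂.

p₁ = 649/71, p₂ = 2436/71

Market 1: 144 - 8p₁ - p₂ = 4p₁ → 12p₁ + p₂ = 144.
Market 2: 6p₂ + p₁ = 215.
Eliminating p₂: 6×(1) − 1×(2) gives 71p₁ = 649, so p₁ = 649/71.
Back-substitute into (2): p₂ = (215 − 1×649/71) / 6 = 2436/71.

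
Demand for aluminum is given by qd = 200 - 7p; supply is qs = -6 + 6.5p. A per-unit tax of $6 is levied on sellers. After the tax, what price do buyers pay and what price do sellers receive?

Buyers pay 490/27, sellers receive 328/27

Pre-tax equilibrium: p* = 412/27, q* = 2516/27.
Tax on sellers shifts supply to qs = -6 + 6.5(p − 6) = -45 + 6.5p.
200 - 7p = -45 + 6.5p gives buyer price pb = 490/27; sellers receive ps = 490/27 − 6 = 328/27.
New quantity: q = 200 − 7(490/27) = 1970/27.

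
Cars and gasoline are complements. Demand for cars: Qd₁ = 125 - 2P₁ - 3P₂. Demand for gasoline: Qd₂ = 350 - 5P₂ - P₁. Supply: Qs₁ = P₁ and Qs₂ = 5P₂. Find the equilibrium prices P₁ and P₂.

P₁ = 200/27, P₂ = 925/27

Market 1: 125 - 2P₁ - 3P₂ = P₁ → 3P₁ + 3P₂ = 125.
Market 2: 10P₂ + P₁ = 350.
Eliminating P₂: 10×(1) − 3×(2) gives 27P₁ = 200, so P₁ = 200/27.
Back-substitute into (2): P₂ = (350 − 1×200/27) / 10 = 925/27.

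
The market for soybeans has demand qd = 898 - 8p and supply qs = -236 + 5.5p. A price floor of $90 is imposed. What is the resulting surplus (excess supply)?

Equilibrium price would be p* = 84, so the floor at 90 binds.
At p = 90: qd = 178, qs = 259.
Surplus = 259 − 178 = 81.

Surplus = 81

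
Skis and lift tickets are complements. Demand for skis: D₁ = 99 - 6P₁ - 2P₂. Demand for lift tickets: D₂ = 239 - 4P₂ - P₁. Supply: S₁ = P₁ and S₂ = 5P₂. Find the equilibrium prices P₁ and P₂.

P₁ = 413/61, P₂ = 1574/61

Market 1: 99 - 6P₁ - 2P₂ = P₁ → 7P₁ + 2P₂ = 99.
Market 2: 9P₂ + P₁ = 239.
Eliminating P₂: 9×(1) − 2×(2) gives 61P₁ = 413, so P₁ = 413/61.
Back-substitute into (2): P₂ = (239 − 1×413/61) / 9 = 1574/61.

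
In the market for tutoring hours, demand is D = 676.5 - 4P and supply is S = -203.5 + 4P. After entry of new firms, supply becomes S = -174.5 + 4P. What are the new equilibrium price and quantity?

P' = 106.375, Q' = 251

Original equilibrium: P* = 110, Q* = 236.5.
New equilibrium: 676.5 - 4P = -174.5 + 4P, so 851 = 8P and P' = 106.375; Q' = 676.5 − 4(106.375) = 251.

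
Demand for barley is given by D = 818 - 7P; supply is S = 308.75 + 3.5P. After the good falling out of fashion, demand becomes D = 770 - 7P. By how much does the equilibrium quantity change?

ΔQ = -16

Original equilibrium: P* = 48.5, Q* = 478.5.
New equilibrium: 770 - 7P = 308.75 + 3.5P, so 461.25 = 10.5P and P' = 615/14; Q' = 770 − 7(615/14) = 462.5.
Change in quantity: 462.5 − 478.5 = -16.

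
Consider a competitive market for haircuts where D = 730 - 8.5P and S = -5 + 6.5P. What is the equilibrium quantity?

Q* = 313.5

Set D = S: 730 - 8.5P = -5 + 6.5P.
735 = 15P, so P* = 49.
Q* = 730 − 8.5(49) = 313.5.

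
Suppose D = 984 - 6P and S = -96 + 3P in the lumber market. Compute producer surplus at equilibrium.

Equilibrium: 984 - 6P = -96 + 3P gives P* = 120, Q* = 264.
Supply starts at P = 32 (where S = 0).
PS = ½(120 − 32)(264) = 11616.

Producer surplus = 11616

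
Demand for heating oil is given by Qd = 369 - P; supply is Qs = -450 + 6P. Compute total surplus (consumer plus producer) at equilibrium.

Equilibrium: 369 - P = -450 + 6P gives P* = 117, Q* = 252.
Demand choke price: P = 369; supply starts at P = 75.
CS = ½(369 − 117)(252) = 31752; PS = ½(117 − 75)(252) = 5292.

Total surplus = 37044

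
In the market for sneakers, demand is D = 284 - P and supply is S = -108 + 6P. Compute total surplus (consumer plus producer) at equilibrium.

Total surplus = 30324

Equilibrium: 284 - P = -108 + 6P gives P* = 56, Q* = 228.
Demand choke price: P = 284; supply starts at P = 18.
CS = ½(284 − 56)(228) = 25992; PS = ½(56 − 18)(228) = 4332.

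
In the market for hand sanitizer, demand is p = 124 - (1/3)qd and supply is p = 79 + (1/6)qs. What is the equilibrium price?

Set the two price expressions equal: 124 - (1/3)q = 79 + (1/6)q.
45 = 0.5q, so q* = 90.
p* = 124 − (1/3)(90) = 94.

p* = 94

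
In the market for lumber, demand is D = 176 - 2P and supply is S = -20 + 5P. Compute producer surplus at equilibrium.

Equilibrium: 176 - 2P = -20 + 5P gives P* = 28, Q* = 120.
Supply starts at P = 4 (where S = 0).
PS = ½(28 − 4)(120) = 1440.

Producer surplus = 1440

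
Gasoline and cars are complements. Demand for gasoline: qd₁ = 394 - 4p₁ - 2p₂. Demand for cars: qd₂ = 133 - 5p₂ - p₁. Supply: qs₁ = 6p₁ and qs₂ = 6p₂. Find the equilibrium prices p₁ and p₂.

p₁ = 113/3, p₂ = 26/3

Market 1: 394 - 4p₁ - 2p₂ = 6p₁ → 10p₁ + 2p₂ = 394.
Market 2: 11p₂ + p₁ = 133.
Eliminating p₂: 11×(1) − 2×(2) gives 108p₁ = 4068, so p₁ = 113/3.
Back-substitute into (2): p₂ = (133 − 1×113/3) / 11 = 26/3.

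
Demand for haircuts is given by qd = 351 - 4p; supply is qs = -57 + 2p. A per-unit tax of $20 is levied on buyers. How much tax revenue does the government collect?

Tax revenue = 3140/3

Pre-tax equilibrium: p* = 68, q* = 79.
Tax on buyers shifts demand to qd = 351 − 4(p + 20) = 271 - 4p.
271 - 4p = -57 + 2p gives seller price ps = 164/3; buyers pay pb = 164/3 + 20 = 224/3.
New quantity: q = 351 − 4(224/3) = 157/3.
Revenue = 20 × 157/3 = 3140/3.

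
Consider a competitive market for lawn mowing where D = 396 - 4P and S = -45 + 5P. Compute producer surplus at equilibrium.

Equilibrium: 396 - 4P = -45 + 5P gives P* = 49, Q* = 200.
Supply starts at P = 9 (where S = 0).
PS = ½(49 − 9)(200) = 4000.

Producer surplus = 4000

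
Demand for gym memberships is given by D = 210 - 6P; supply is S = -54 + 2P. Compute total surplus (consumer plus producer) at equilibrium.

Equilibrium: 210 - 6P = -54 + 2P gives P* = 33, Q* = 12.
Demand choke price: P = 35; supply starts at P = 27.
CS = ½(35 − 33)(12) = 12; PS = ½(33 − 27)(12) = 36.

Total surplus = 48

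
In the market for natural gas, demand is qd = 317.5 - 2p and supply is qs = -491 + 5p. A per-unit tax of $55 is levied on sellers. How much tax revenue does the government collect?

Tax revenue = 6105/14

Pre-tax equilibrium: p* = 115.5, q* = 86.5.
Tax on sellers shifts supply to qs = -491 + 5(p − 55) = -766 + 5p.
317.5 - 2p = -766 + 5p gives buyer price pb = 2167/14; sellers receive ps = 2167/14 − 55 = 1397/14.
New quantity: q = 317.5 − 2(2167/14) = 111/14.
Revenue = 55 × 111/14 = 6105/14.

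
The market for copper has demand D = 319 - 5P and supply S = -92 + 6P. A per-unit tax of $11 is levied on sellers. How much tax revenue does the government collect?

Pre-tax equilibrium: P* = 411/11, Q* = 1454/11.
Tax on sellers shifts supply to S = -92 + 6(P − 11) = -158 + 6P.
319 - 5P = -158 + 6P gives buyer price Pb = 477/11; sellers receive Ps = 477/11 − 11 = 356/11.
New quantity: Q = 319 − 5(477/11) = 1124/11.
Revenue = 11 × 1124/11 = 1124.

Tax revenue = 1124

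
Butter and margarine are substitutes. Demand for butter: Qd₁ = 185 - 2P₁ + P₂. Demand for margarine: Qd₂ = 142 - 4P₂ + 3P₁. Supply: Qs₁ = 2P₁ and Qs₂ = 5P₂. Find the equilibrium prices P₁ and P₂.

P₁ = 1807/33, P₂ = 1123/33

Market 1: 185 - 2P₁ + P₂ = 2P₁ → 4P₁ - P₂ = 185.
Market 2: 9P₂ - 3P₁ = 142.
Eliminating P₂: 9×(1) + 1×(2) gives 33P₁ = 1807, so P₁ = 1807/33.
Back-substitute into (2): P₂ = (142 + 3×1807/33) / 9 = 1123/33.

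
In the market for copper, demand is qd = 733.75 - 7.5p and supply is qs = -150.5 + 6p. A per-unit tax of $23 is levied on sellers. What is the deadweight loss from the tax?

Pre-tax equilibrium: p* = 65.5, q* = 242.5.
Tax on sellers shifts supply to qs = -150.5 + 6(p − 23) = -288.5 + 6p.
733.75 - 7.5p = -288.5 + 6p gives buyer price pb = 1363/18; sellers receive ps = 1363/18 − 23 = 949/18.
New quantity: q = 733.75 − 7.5(1363/18) = 995/6.
DWL = ½ × 23 × (242.5 − 995/6) = 2645/3.

Deadweight loss = 2645/3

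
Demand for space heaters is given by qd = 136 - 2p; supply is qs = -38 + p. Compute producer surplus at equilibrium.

Producer surplus = 200

Equilibrium: 136 - 2p = -38 + p gives p* = 58, q* = 20.
Supply starts at p = 38 (where qs = 0).
PS = ½(58 − 38)(20) = 200.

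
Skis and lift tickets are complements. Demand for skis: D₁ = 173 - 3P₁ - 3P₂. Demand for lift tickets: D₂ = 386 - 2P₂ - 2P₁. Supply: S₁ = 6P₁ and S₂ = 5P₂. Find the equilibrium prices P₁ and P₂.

P₁ = 53/57, P₂ = 3128/57

Market 1: 173 - 3P₁ - 3P₂ = 6P₁ → 9P₁ + 3P₂ = 173.
Market 2: 7P₂ + 2P₁ = 386.
Eliminating P₂: 7×(1) − 3×(2) gives 57P₁ = 53, so P₁ = 53/57.
Back-substitute into (2): P₂ = (386 − 2×53/57) / 7 = 3128/57.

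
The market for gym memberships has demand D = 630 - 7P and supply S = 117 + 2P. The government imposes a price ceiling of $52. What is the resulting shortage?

Shortage = 45

Equilibrium price would be P* = 57, so the ceiling at 52 binds.
At P = 52: D = 630 − 7(52) = 266, S = 117 + 2(52) = 221.
Shortage = 266 − 221 = 45.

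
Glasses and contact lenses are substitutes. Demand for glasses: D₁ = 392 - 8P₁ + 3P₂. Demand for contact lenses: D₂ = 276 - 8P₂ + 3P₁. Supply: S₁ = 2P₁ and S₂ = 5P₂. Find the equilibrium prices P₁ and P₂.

Market 1: 392 - 8P₁ + 3P₂ = 2P₁ → 10P₁ - 3P₂ = 392.
Market 2: 13P₂ - 3P₁ = 276.
Eliminating P₂: 13×(1) + 3×(2) gives 121P₁ = 5924, so P₁ = 5924/121.
Back-substitute into (2): P₂ = (276 + 3×5924/121) / 13 = 3936/121.

P₁ = 5924/121, P₂ = 3936/121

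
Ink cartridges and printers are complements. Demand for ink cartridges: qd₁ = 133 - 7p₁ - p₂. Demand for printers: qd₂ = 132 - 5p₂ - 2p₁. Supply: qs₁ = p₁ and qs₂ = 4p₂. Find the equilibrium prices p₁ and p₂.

p₁ = 213/14, p₂ = 79/7

Market 1: 133 - 7p₁ - p₂ = p₁ → 8p₁ + p₂ = 133.
Market 2: 9p₂ + 2p₁ = 132.
Eliminating p₂: 9×(1) − 1×(2) gives 70p₁ = 1065, so p₁ = 213/14.
Back-substitute into (2): p₂ = (132 − 2×213/14) / 9 = 79/7.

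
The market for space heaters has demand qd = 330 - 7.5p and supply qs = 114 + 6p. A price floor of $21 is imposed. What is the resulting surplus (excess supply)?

Equilibrium price would be p* = 16, so the floor at 21 binds.
At p = 21: qd = 172.5, qs = 240.
Surplus = 240 − 172.5 = 67.5.

Surplus = 67.5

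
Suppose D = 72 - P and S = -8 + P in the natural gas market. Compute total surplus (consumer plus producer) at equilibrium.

Total surplus = 1024

Equilibrium: 72 - P = -8 + P gives P* = 40, Q* = 32.
Demand choke price: P = 72; supply starts at P = 8.
CS = ½(72 − 40)(32) = 512; PS = ½(40 − 8)(32) = 512.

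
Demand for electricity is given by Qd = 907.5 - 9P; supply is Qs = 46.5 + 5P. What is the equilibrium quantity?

Q* = 354

Set Qd = Qs: 907.5 - 9P = 46.5 + 5P.
861 = 14P, so P* = 61.5.
Q* = 907.5 − 9(61.5) = 354.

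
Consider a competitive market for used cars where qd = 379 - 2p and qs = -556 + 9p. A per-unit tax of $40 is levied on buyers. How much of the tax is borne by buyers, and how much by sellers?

Pre-tax equilibrium: p* = 85, q* = 209.
Tax on buyers shifts demand to qd = 379 − 2(p + 40) = 299 - 2p.
299 - 2p = -556 + 9p gives seller price ps = 855/11; buyers pay pb = 855/11 + 40 = 1295/11.
New quantity: q = 379 − 2(1295/11) = 1579/11.
Buyer burden = 1295/11 − 85 = 360/11; seller burden = 85 − 855/11 = 80/11.

Buyers bear 360/11, sellers bear 80/11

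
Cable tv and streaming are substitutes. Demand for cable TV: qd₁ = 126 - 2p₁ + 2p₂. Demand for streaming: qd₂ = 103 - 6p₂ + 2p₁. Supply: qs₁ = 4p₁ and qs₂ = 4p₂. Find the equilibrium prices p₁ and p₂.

Market 1: 126 - 2p₁ + 2p₂ = 4p₁ → 6p₁ - 2p₂ = 126.
Market 2: 10p₂ - 2p₁ = 103.
Eliminating p₂: 10×(1) + 2×(2) gives 56p₁ = 1466, so p₁ = 733/28.
Back-substitute into (2): p₂ = (103 + 2×733/28) / 10 = 435/28.

p₁ = 733/28, p₂ = 435/28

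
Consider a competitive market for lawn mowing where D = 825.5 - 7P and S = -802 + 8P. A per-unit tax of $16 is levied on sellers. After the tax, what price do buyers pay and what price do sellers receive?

Pre-tax equilibrium: P* = 108.5, Q* = 66.
Tax on sellers shifts supply to S = -802 + 8(P − 16) = -930 + 8P.
825.5 - 7P = -930 + 8P gives buyer price Pb = 3511/30; sellers receive Ps = 3511/30 − 16 = 3031/30.
New quantity: Q = 825.5 − 7(3511/30) = 94/15.

Buyers pay 3511/30, sellers receive 3031/30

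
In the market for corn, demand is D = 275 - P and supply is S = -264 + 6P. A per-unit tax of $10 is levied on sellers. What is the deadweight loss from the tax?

Pre-tax equilibrium: P* = 77, Q* = 198.
Tax on sellers shifts supply to S = -264 + 6(P − 10) = -324 + 6P.
275 - P = -324 + 6P gives buyer price Pb = 599/7; sellers receive Ps = 599/7 − 10 = 529/7.
New quantity: Q = 275 − 1(599/7) = 1326/7.
DWL = ½ × 10 × (198 − 1326/7) = 300/7.

Deadweight loss = 300/7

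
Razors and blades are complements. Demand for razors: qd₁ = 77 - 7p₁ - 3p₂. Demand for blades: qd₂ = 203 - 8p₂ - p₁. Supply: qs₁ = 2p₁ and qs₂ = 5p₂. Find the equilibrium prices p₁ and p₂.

p₁ = 196/57, p₂ = 875/57

Market 1: 77 - 7p₁ - 3p₂ = 2p₁ → 9p₁ + 3p₂ = 77.
Market 2: 13p₂ + p₁ = 203.
Eliminating p₂: 13×(1) − 3×(2) gives 114p₁ = 392, so p₁ = 196/57.
Back-substitute into (2): p₂ = (203 − 1×196/57) / 13 = 875/57.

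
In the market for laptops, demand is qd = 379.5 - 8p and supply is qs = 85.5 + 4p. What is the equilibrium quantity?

Set qd = qs: 379.5 - 8p = 85.5 + 4p.
294 = 12p, so p* = 24.5.
q* = 379.5 − 8(24.5) = 183.5.

q* = 183.5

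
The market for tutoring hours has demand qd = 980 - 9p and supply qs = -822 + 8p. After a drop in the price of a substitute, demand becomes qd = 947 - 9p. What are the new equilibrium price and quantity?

p' = 1769/17, q' = 178/17

Original equilibrium: p* = 106, q* = 26.
New equilibrium: 947 - 9p = -822 + 8p, so 1769 = 17p and p' = 1769/17; q' = 947 − 9(1769/17) = 178/17.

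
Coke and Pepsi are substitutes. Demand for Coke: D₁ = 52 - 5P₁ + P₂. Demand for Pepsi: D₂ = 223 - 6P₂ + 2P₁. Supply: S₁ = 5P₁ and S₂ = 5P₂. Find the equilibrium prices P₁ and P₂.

P₁ = 265/36, P₂ = 389/18

Market 1: 52 - 5P₁ + P₂ = 5P₁ → 10P₁ - P₂ = 52.
Market 2: 11P₂ - 2P₁ = 223.
Eliminating P₂: 11×(1) + 1×(2) gives 108P₁ = 795, so P₁ = 265/36.
Back-substitute into (2): P₂ = (223 + 2×265/36) / 11 = 389/18.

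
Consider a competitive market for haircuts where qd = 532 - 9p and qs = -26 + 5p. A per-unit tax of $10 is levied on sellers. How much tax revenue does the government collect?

Pre-tax equilibrium: p* = 279/7, q* = 1213/7.
Tax on sellers shifts supply to qs = -26 + 5(p − 10) = -76 + 5p.
532 - 9p = -76 + 5p gives buyer price pb = 304/7; sellers receive ps = 304/7 − 10 = 234/7.
New quantity: q = 532 − 9(304/7) = 988/7.
Revenue = 10 × 988/7 = 9880/7.

Tax revenue = 9880/7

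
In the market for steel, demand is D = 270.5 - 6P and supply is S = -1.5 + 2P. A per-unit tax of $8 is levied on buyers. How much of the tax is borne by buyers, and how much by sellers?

Buyers bear $2, sellers bear $6

Pre-tax equilibrium: P* = 34, Q* = 66.5.
Tax on buyers shifts demand to D = 270.5 − 6(P + 8) = 222.5 - 6P.
222.5 - 6P = -1.5 + 2P gives seller price Ps = 28; buyers pay Pb = 28 + 8 = 36.
New quantity: Q = 270.5 − 6(36) = 54.5.
Buyer burden = 36 − 34 = 2; seller burden = 34 − 28 = 6.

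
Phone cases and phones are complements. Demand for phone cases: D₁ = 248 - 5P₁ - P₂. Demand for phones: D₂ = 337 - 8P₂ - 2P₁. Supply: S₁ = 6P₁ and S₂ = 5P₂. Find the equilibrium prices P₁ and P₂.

Market 1: 248 - 5P₁ - P₂ = 6P₁ → 11P₁ + P₂ = 248.
Market 2: 13P₂ + 2P₁ = 337.
Eliminating P₂: 13×(1) − 1×(2) gives 141P₁ = 2887, so P₁ = 2887/141.
Back-substitute into (2): P₂ = (337 − 2×2887/141) / 13 = 3211/141.

P₁ = 2887/141, P₂ = 3211/141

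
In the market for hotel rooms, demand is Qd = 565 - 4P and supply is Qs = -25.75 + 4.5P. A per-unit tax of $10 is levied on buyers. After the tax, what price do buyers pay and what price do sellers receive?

Pre-tax equilibrium: P* = 69.5, Q* = 287.
Tax on buyers shifts demand to Qd = 565 − 4(P + 10) = 525 - 4P.
525 - 4P = -25.75 + 4.5P gives seller price Ps = 2203/34; buyers pay Pb = 2203/34 + 10 = 2543/34.
New quantity: Q = 565 − 4(2543/34) = 4519/17.

Buyers pay 2543/34, sellers receive 2203/34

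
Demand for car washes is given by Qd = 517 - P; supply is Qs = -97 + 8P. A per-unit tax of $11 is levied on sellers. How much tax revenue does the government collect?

Pre-tax equilibrium: P* = 614/9, Q* = 4039/9.
Tax on sellers shifts supply to Qs = -97 + 8(P − 11) = -185 + 8P.
517 - P = -185 + 8P gives buyer price Pb = 78; sellers receive Ps = 78 − 11 = 67.
New quantity: Q = 517 − 1(78) = 439.
Revenue = 11 × 439 = 4829.

Tax revenue = 4829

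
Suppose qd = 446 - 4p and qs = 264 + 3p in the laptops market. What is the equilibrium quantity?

q* = 342

Set qd = qs: 446 - 4p = 264 + 3p.
182 = 7p, so p* = 26.
q* = 446 − 4(26) = 342.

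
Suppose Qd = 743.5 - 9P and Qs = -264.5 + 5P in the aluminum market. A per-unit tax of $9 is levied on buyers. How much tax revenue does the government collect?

Tax revenue = 4194/7

Pre-tax equilibrium: P* = 72, Q* = 95.5.
Tax on buyers shifts demand to Qd = 743.5 − 9(P + 9) = 662.5 - 9P.
662.5 - 9P = -264.5 + 5P gives seller price Ps = 927/14; buyers pay Pb = 927/14 + 9 = 1053/14.
New quantity: Q = 743.5 − 9(1053/14) = 466/7.
Revenue = 9 × 466/7 = 4194/7.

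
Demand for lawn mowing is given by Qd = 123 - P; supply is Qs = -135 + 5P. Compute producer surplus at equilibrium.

Producer surplus = 640

Equilibrium: 123 - P = -135 + 5P gives P* = 43, Q* = 80.
Supply starts at P = 27 (where Qs = 0).
PS = ½(43 − 27)(80) = 640.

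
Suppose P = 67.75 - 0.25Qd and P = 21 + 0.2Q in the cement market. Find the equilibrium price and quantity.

P* = 376/9, Q* = 935/9

Set the two price expressions equal: 67.75 - 0.25Q = 21 + 0.2Q.
46.75 = 0.45Q, so Q* = 935/9.
P* = 67.75 − (0.25)(935/9) = 376/9.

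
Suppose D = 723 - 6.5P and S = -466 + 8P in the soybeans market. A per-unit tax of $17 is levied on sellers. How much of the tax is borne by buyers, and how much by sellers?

Pre-tax equilibrium: P* = 82, Q* = 190.
Tax on sellers shifts supply to S = -466 + 8(P − 17) = -602 + 8P.
723 - 6.5P = -602 + 8P gives buyer price Pb = 2650/29; sellers receive Ps = 2650/29 − 17 = 2157/29.
New quantity: Q = 723 − 6.5(2650/29) = 3742/29.
Buyer burden = 2650/29 − 82 = 272/29; seller burden = 82 − 2157/29 = 221/29.

Buyers bear 272/29, sellers bear 221/29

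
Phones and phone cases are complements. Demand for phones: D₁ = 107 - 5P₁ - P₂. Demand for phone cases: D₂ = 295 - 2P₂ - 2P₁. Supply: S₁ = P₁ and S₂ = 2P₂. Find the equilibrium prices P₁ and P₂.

Market 1: 107 - 5P₁ - P₂ = P₁ → 6P₁ + P₂ = 107.
Market 2: 4P₂ + 2P₁ = 295.
Eliminating P₂: 4×(1) − 1×(2) gives 22P₁ = 133, so P₁ = 133/22.
Back-substitute into (2): P₂ = (295 − 2×133/22) / 4 = 778/11.

P₁ = 133/22, P₂ = 778/11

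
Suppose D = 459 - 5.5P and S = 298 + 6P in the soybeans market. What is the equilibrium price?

P* = 14

Set D = S: 459 - 5.5P = 298 + 6P.
161 = 11.5P, so P* = 14.
Q* = 459 − 5.5(14) = 382.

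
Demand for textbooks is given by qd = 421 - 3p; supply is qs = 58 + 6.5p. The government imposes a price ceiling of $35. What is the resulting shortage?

Equilibrium price would be p* = 726/19, so the ceiling at 35 binds.
At p = 35: qd = 421 − 3(35) = 316, qs = 58 + 6.5(35) = 285.5.
Shortage = 316 − 285.5 = 30.5.

Shortage = 30.5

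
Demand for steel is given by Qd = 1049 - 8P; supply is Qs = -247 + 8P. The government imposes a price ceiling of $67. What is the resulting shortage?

Equilibrium price would be P* = 81, so the ceiling at 67 binds.
At P = 67: Qd = 1049 − 8(67) = 513, Qs = -247 + 8(67) = 289.
Shortage = 513 − 289 = 224.

Shortage = 224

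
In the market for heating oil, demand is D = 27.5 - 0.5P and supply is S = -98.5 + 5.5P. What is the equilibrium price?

P* = 21

Set D = S: 27.5 - 0.5P = -98.5 + 5.5P.
126 = 6P, so P* = 21.
Q* = 27.5 − 0.5(21) = 17.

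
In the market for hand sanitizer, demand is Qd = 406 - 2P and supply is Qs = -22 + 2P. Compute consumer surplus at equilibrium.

Equilibrium: 406 - 2P = -22 + 2P gives P* = 107, Q* = 192.
Demand choke price (Qd = 0): P = 203.
CS = ½(203 − 107)(192) = 9216.

Consumer surplus = 9216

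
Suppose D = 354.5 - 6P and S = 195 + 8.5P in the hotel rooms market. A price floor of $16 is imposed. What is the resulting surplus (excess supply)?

Surplus = 72.5

Equilibrium price would be P* = 11, so the floor at 16 binds.
At P = 16: D = 258.5, S = 331.
Surplus = 331 − 258.5 = 72.5.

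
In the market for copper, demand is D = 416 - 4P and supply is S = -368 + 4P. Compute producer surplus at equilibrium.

Equilibrium: 416 - 4P = -368 + 4P gives P* = 98, Q* = 24.
Supply starts at P = 92 (where S = 0).
PS = ½(98 − 92)(24) = 72.

Producer surplus = 72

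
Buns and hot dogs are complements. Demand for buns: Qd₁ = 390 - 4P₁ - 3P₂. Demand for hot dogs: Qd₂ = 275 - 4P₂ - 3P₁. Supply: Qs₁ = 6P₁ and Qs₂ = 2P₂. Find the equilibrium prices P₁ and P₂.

P₁ = 505/17, P₂ = 1580/51

Market 1: 390 - 4P₁ - 3P₂ = 6P₁ → 10P₁ + 3P₂ = 390.
Market 2: 6P₂ + 3P₁ = 275.
Eliminating P₂: 6×(1) − 3×(2) gives 51P₁ = 1515, so P₁ = 505/17.
Back-substitute into (2): P₂ = (275 − 3×505/17) / 6 = 1580/51.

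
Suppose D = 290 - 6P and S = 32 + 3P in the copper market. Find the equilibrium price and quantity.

Set D = S: 290 - 6P = 32 + 3P.
258 = 9P, so P* = 86/3.
Q* = 290 − 6(86/3) = 118.

P* = 86/3, Q* = 118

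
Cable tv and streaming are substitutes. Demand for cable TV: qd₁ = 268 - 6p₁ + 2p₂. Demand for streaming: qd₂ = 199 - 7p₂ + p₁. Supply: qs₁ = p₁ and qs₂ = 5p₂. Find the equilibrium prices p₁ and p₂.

Market 1: 268 - 6p₁ + 2p₂ = p₁ → 7p₁ - 2p₂ = 268.
Market 2: 12p₂ - p₁ = 199.
Eliminating p₂: 12×(1) + 2×(2) gives 82p₁ = 3614, so p₁ = 1807/41.
Back-substitute into (2): p₂ = (199 + 1×1807/41) / 12 = 1661/82.

p₁ = 1807/41, p₂ = 1661/82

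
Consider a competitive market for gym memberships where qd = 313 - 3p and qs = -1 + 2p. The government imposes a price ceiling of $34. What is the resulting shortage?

Equilibrium price would be p* = 62.8, so the ceiling at 34 binds.
At p = 34: qd = 313 − 3(34) = 211, qs = -1 + 2(34) = 67.
Shortage = 211 − 67 = 144.

Shortage = 144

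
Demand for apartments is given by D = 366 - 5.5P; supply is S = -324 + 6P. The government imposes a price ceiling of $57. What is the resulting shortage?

Shortage = 34.5

Equilibrium price would be P* = 60, so the ceiling at 57 binds.
At P = 57: D = 366 − 5.5(57) = 52.5, S = -324 + 6(57) = 18.
Shortage = 52.5 − 18 = 34.5.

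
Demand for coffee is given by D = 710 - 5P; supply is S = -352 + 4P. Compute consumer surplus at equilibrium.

Consumer surplus = 1440

Equilibrium: 710 - 5P = -352 + 4P gives P* = 118, Q* = 120.
Demand choke price (D = 0): P = 142.
CS = ½(142 − 118)(120) = 1440.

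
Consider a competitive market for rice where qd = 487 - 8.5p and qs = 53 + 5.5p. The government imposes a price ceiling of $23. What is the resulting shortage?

Equilibrium price would be p* = 31, so the ceiling at 23 binds.
At p = 23: qd = 487 − 8.5(23) = 291.5, qs = 53 + 5.5(23) = 179.5.
Shortage = 291.5 − 179.5 = 112.

Shortage = 112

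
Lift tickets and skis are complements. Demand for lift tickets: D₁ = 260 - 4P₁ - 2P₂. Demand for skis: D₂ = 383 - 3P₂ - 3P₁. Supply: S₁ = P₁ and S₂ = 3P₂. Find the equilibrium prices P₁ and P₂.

Market 1: 260 - 4P₁ - 2P₂ = P₁ → 5P₁ + 2P₂ = 260.
Market 2: 6P₂ + 3P₁ = 383.
Eliminating P₂: 6×(1) − 2×(2) gives 24P₁ = 794, so P₁ = 397/12.
Back-substitute into (2): P₂ = (383 − 3×397/12) / 6 = 1135/24.

P₁ = 397/12, P₂ = 1135/24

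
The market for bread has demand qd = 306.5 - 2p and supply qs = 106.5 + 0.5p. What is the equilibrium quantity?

q* = 146.5

Set qd = qs: 306.5 - 2p = 106.5 + 0.5p.
200 = 2.5p, so p* = 80.
q* = 306.5 − 2(80) = 146.5.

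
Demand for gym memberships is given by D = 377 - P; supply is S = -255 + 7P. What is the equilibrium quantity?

Q* = 298

Set D = S: 377 - P = -255 + 7P.
632 = 8P, so P* = 79.
Q* = 377 − 1(79) = 298.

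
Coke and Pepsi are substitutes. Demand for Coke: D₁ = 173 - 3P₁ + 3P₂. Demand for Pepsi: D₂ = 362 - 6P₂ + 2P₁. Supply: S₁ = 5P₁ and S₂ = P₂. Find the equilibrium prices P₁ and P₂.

Market 1: 173 - 3P₁ + 3P₂ = 5P₁ → 8P₁ - 3P₂ = 173.
Market 2: 7P₂ - 2P₁ = 362.
Eliminating P₂: 7×(1) + 3×(2) gives 50P₁ = 2297, so P₁ = 45.94.
Back-substitute into (2): P₂ = (362 + 2×45.94) / 7 = 64.84.

P₁ = 45.94, P₂ = 64.84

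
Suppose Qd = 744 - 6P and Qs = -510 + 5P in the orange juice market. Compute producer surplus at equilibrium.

Producer surplus = 360

Equilibrium: 744 - 6P = -510 + 5P gives P* = 114, Q* = 60.
Supply starts at P = 102 (where Qs = 0).
PS = ½(114 − 102)(60) = 360.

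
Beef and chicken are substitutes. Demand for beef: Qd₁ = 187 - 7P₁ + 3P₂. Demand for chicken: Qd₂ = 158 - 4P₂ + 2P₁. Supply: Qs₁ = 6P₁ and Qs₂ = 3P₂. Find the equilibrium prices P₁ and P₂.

P₁ = 1783/85, P₂ = 2428/85

Market 1: 187 - 7P₁ + 3P₂ = 6P₁ → 13P₁ - 3P₂ = 187.
Market 2: 7P₂ - 2P₁ = 158.
Eliminating P₂: 7×(1) + 3×(2) gives 85P₁ = 1783, so P₁ = 1783/85.
Back-substitute into (2): P₂ = (158 + 2×1783/85) / 7 = 2428/85.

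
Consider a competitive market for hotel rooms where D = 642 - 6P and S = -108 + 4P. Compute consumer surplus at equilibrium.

Equilibrium: 642 - 6P = -108 + 4P gives P* = 75, Q* = 192.
Demand choke price (D = 0): P = 107.
CS = ½(107 − 75)(192) = 3072.

Consumer surplus = 3072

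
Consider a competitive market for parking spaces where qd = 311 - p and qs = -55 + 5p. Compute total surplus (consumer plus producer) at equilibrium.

Equilibrium: 311 - p = -55 + 5p gives p* = 61, q* = 250.
Demand choke price: p = 311; supply starts at p = 11.
CS = ½(311 − 61)(250) = 31250; PS = ½(61 − 11)(250) = 6250.

Total surplus = 37500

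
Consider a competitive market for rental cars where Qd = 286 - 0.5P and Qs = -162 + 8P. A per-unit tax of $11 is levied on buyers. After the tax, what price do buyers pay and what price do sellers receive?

Buyers pay 1072/17, sellers receive 885/17

Pre-tax equilibrium: P* = 896/17, Q* = 4414/17.
Tax on buyers shifts demand to Qd = 286 − 0.5(P + 11) = 280.5 - 0.5P.
280.5 - 0.5P = -162 + 8P gives seller price Ps = 885/17; buyers pay Pb = 885/17 + 11 = 1072/17.
New quantity: Q = 286 − 0.5(1072/17) = 4326/17.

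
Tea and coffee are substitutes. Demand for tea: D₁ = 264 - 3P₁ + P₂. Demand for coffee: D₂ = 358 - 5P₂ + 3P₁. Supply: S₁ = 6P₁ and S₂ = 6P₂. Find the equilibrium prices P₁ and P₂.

Market 1: 264 - 3P₁ + P₂ = 6P₁ → 9P₁ - P₂ = 264.
Market 2: 11P₂ - 3P₁ = 358.
Eliminating P₂: 11×(1) + 1×(2) gives 96P₁ = 3262, so P₁ = 1631/48.
Back-substitute into (2): P₂ = (358 + 3×1631/48) / 11 = 41.8125.

P₁ = 1631/48, P₂ = 41.8125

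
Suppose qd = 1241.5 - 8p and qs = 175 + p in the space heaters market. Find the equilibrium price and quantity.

p* = 118.5, q* = 293.5

Set qd = qs: 1241.5 - 8p = 175 + p.
1066.5 = 9p, so p* = 118.5.
q* = 1241.5 − 8(118.5) = 293.5.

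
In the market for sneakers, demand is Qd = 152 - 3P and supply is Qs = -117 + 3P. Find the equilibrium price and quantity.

Set Qd = Qs: 152 - 3P = -117 + 3P.
269 = 6P, so P* = 269/6.
Q* = 152 − 3(269/6) = 17.5.

P* = 269/6, Q* = 17.5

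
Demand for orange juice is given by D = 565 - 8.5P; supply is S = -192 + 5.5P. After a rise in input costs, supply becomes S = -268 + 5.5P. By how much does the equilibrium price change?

Original equilibrium: P* = 757/14, Q* = 2951/28.
New equilibrium: 565 - 8.5P = -268 + 5.5P, so 833 = 14P and P' = 59.5; Q' = 565 − 8.5(59.5) = 59.25.
Change in price: 59.5 − 757/14 = 38/7.

ΔP = 38/7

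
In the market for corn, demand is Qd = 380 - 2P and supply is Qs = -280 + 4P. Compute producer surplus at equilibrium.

Producer surplus = 3200

Equilibrium: 380 - 2P = -280 + 4P gives P* = 110, Q* = 160.
Supply starts at P = 70 (where Qs = 0).
PS = ½(110 − 70)(160) = 3200.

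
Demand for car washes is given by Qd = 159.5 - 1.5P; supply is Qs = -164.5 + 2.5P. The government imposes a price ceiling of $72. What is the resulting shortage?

Shortage = 36

Equilibrium price would be P* = 81, so the ceiling at 72 binds.
At P = 72: Qd = 159.5 − 1.5(72) = 51.5, Qs = -164.5 + 2.5(72) = 15.5.
Shortage = 51.5 − 15.5 = 36.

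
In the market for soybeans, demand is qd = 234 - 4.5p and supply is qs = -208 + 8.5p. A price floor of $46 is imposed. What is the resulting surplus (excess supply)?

Surplus = 156

Equilibrium price would be p* = 34, so the floor at 46 binds.
At p = 46: qd = 27, qs = 183.
Surplus = 183 − 27 = 156.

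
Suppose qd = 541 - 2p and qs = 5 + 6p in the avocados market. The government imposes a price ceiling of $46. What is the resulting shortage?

Shortage = 168

Equilibrium price would be p* = 67, so the ceiling at 46 binds.
At p = 46: qd = 541 − 2(46) = 449, qs = 5 + 6(46) = 281.
Shortage = 449 − 281 = 168.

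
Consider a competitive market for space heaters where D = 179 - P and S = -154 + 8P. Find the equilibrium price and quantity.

P* = 37, Q* = 142

Set D = S: 179 - P = -154 + 8P.
333 = 9P, so P* = 37.
Q* = 179 − 1(37) = 142.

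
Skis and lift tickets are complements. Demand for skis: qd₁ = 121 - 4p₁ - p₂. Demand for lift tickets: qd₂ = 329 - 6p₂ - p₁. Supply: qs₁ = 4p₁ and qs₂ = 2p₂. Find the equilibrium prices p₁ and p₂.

Market 1: 121 - 4p₁ - p₂ = 4p₁ → 8p₁ + p₂ = 121.
Market 2: 8p₂ + p₁ = 329.
Eliminating p₂: 8×(1) − 1×(2) gives 63p₁ = 639, so p₁ = 71/7.
Back-substitute into (2): p₂ = (329 − 1×71/7) / 8 = 279/7.

p₁ = 71/7, p₂ = 279/7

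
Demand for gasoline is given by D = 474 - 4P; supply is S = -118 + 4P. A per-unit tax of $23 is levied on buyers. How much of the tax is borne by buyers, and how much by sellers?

Pre-tax equilibrium: P* = 74, Q* = 178.
Tax on buyers shifts demand to D = 474 − 4(P + 23) = 382 - 4P.
382 - 4P = -118 + 4P gives seller price Ps = 62.5; buyers pay Pb = 62.5 + 23 = 85.5.
New quantity: Q = 474 − 4(85.5) = 132.
Buyer burden = 85.5 − 74 = 11.5; seller burden = 74 − 62.5 = 11.5.

Buyers bear $11.5, sellers bear $11.5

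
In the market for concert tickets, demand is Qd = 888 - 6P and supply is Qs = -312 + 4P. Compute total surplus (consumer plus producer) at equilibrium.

Total surplus = 5880

Equilibrium: 888 - 6P = -312 + 4P gives P* = 120, Q* = 168.
Demand choke price: P = 148; supply starts at P = 78.
CS = ½(148 − 120)(168) = 2352; PS = ½(120 − 78)(168) = 3528.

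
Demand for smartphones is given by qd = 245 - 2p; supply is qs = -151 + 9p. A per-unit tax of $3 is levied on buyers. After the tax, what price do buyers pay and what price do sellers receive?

Pre-tax equilibrium: p* = 36, q* = 173.
Tax on buyers shifts demand to qd = 245 − 2(p + 3) = 239 - 2p.
239 - 2p = -151 + 9p gives seller price ps = 390/11; buyers pay pb = 390/11 + 3 = 423/11.
New quantity: q = 245 − 2(423/11) = 1849/11.

Buyers pay 423/11, sellers receive 390/11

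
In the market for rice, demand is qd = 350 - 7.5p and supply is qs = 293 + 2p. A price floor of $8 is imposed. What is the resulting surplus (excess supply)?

Surplus = 19

Equilibrium price would be p* = 6, so the floor at 8 binds.
At p = 8: qd = 290, qs = 309.
Surplus = 309 − 290 = 19.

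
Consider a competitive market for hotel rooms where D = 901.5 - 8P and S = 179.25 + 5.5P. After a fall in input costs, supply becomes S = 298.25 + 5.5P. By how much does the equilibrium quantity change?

ΔQ = 1904/27

Original equilibrium: P* = 53.5, Q* = 473.5.
New equilibrium: 901.5 - 8P = 298.25 + 5.5P, so 603.25 = 13.5P and P' = 2413/54; Q' = 901.5 − 8(2413/54) = 29377/54.
Change in quantity: 29377/54 − 473.5 = 1904/27.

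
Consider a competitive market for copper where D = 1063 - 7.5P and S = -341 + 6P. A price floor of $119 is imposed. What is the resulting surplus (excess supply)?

Surplus = 202.5

Equilibrium price would be P* = 104, so the floor at 119 binds.
At P = 119: D = 170.5, S = 373.
Surplus = 373 − 170.5 = 202.5.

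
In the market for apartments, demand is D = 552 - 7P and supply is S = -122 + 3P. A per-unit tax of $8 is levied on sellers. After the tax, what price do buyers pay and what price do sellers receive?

Pre-tax equilibrium: P* = 67.4, Q* = 80.2.
Tax on sellers shifts supply to S = -122 + 3(P − 8) = -146 + 3P.
552 - 7P = -146 + 3P gives buyer price Pb = 69.8; sellers receive Ps = 69.8 − 8 = 61.8.
New quantity: Q = 552 − 7(69.8) = 63.4.

Buyers pay $69.8, sellers receive $61.8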